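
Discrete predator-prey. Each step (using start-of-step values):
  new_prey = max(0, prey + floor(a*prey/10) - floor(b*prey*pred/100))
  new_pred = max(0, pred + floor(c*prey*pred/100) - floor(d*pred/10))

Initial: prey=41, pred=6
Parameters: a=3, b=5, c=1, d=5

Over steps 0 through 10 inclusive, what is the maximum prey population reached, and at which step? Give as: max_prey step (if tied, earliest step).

Answer: 64 10

Derivation:
Step 1: prey: 41+12-12=41; pred: 6+2-3=5
Step 2: prey: 41+12-10=43; pred: 5+2-2=5
Step 3: prey: 43+12-10=45; pred: 5+2-2=5
Step 4: prey: 45+13-11=47; pred: 5+2-2=5
Step 5: prey: 47+14-11=50; pred: 5+2-2=5
Step 6: prey: 50+15-12=53; pred: 5+2-2=5
Step 7: prey: 53+15-13=55; pred: 5+2-2=5
Step 8: prey: 55+16-13=58; pred: 5+2-2=5
Step 9: prey: 58+17-14=61; pred: 5+2-2=5
Step 10: prey: 61+18-15=64; pred: 5+3-2=6
Max prey = 64 at step 10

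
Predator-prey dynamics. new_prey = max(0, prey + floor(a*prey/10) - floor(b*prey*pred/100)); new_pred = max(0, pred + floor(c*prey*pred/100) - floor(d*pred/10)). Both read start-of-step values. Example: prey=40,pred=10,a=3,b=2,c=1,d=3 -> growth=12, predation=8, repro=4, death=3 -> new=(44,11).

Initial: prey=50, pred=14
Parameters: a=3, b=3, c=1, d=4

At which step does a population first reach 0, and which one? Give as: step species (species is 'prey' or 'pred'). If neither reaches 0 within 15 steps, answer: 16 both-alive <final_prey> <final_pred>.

Step 1: prey: 50+15-21=44; pred: 14+7-5=16
Step 2: prey: 44+13-21=36; pred: 16+7-6=17
Step 3: prey: 36+10-18=28; pred: 17+6-6=17
Step 4: prey: 28+8-14=22; pred: 17+4-6=15
Step 5: prey: 22+6-9=19; pred: 15+3-6=12
Step 6: prey: 19+5-6=18; pred: 12+2-4=10
Step 7: prey: 18+5-5=18; pred: 10+1-4=7
Step 8: prey: 18+5-3=20; pred: 7+1-2=6
Step 9: prey: 20+6-3=23; pred: 6+1-2=5
Step 10: prey: 23+6-3=26; pred: 5+1-2=4
Step 11: prey: 26+7-3=30; pred: 4+1-1=4
Step 12: prey: 30+9-3=36; pred: 4+1-1=4
Step 13: prey: 36+10-4=42; pred: 4+1-1=4
Step 14: prey: 42+12-5=49; pred: 4+1-1=4
Step 15: prey: 49+14-5=58; pred: 4+1-1=4
No extinction within 15 steps

Answer: 16 both-alive 58 4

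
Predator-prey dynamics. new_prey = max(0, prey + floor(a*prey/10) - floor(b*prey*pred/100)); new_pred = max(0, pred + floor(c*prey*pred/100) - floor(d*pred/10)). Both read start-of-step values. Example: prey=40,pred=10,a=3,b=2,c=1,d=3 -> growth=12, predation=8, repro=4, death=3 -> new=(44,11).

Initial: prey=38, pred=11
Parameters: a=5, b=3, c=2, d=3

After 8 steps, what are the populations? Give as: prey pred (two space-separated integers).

Step 1: prey: 38+19-12=45; pred: 11+8-3=16
Step 2: prey: 45+22-21=46; pred: 16+14-4=26
Step 3: prey: 46+23-35=34; pred: 26+23-7=42
Step 4: prey: 34+17-42=9; pred: 42+28-12=58
Step 5: prey: 9+4-15=0; pred: 58+10-17=51
Step 6: prey: 0+0-0=0; pred: 51+0-15=36
Step 7: prey: 0+0-0=0; pred: 36+0-10=26
Step 8: prey: 0+0-0=0; pred: 26+0-7=19

Answer: 0 19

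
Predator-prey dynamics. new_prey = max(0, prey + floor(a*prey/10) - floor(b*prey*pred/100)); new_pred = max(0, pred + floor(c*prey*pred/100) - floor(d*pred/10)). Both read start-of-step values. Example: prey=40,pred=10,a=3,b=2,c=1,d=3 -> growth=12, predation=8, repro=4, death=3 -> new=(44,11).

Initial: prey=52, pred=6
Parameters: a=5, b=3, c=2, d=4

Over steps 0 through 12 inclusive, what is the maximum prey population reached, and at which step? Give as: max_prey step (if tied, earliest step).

Step 1: prey: 52+26-9=69; pred: 6+6-2=10
Step 2: prey: 69+34-20=83; pred: 10+13-4=19
Step 3: prey: 83+41-47=77; pred: 19+31-7=43
Step 4: prey: 77+38-99=16; pred: 43+66-17=92
Step 5: prey: 16+8-44=0; pred: 92+29-36=85
Step 6: prey: 0+0-0=0; pred: 85+0-34=51
Step 7: prey: 0+0-0=0; pred: 51+0-20=31
Step 8: prey: 0+0-0=0; pred: 31+0-12=19
Step 9: prey: 0+0-0=0; pred: 19+0-7=12
Step 10: prey: 0+0-0=0; pred: 12+0-4=8
Step 11: prey: 0+0-0=0; pred: 8+0-3=5
Step 12: prey: 0+0-0=0; pred: 5+0-2=3
Max prey = 83 at step 2

Answer: 83 2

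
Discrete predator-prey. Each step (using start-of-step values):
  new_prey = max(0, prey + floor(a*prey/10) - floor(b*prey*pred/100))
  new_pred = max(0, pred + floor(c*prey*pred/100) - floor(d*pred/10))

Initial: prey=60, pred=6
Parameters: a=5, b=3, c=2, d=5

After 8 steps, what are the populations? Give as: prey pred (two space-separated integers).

Step 1: prey: 60+30-10=80; pred: 6+7-3=10
Step 2: prey: 80+40-24=96; pred: 10+16-5=21
Step 3: prey: 96+48-60=84; pred: 21+40-10=51
Step 4: prey: 84+42-128=0; pred: 51+85-25=111
Step 5: prey: 0+0-0=0; pred: 111+0-55=56
Step 6: prey: 0+0-0=0; pred: 56+0-28=28
Step 7: prey: 0+0-0=0; pred: 28+0-14=14
Step 8: prey: 0+0-0=0; pred: 14+0-7=7

Answer: 0 7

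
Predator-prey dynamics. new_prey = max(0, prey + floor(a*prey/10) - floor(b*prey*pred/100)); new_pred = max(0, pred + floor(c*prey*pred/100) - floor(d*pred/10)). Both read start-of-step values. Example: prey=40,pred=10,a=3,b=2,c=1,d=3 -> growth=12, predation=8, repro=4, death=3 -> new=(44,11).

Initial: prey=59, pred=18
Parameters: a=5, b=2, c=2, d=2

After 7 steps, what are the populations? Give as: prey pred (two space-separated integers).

Answer: 0 60

Derivation:
Step 1: prey: 59+29-21=67; pred: 18+21-3=36
Step 2: prey: 67+33-48=52; pred: 36+48-7=77
Step 3: prey: 52+26-80=0; pred: 77+80-15=142
Step 4: prey: 0+0-0=0; pred: 142+0-28=114
Step 5: prey: 0+0-0=0; pred: 114+0-22=92
Step 6: prey: 0+0-0=0; pred: 92+0-18=74
Step 7: prey: 0+0-0=0; pred: 74+0-14=60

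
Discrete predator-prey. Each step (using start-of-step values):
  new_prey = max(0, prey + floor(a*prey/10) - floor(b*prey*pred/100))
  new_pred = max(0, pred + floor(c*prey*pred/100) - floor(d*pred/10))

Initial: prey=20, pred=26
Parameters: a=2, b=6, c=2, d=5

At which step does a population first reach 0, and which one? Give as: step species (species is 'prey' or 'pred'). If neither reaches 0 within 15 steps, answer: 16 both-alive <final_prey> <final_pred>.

Answer: 1 prey

Derivation:
Step 1: prey: 20+4-31=0; pred: 26+10-13=23
First extinction: prey at step 1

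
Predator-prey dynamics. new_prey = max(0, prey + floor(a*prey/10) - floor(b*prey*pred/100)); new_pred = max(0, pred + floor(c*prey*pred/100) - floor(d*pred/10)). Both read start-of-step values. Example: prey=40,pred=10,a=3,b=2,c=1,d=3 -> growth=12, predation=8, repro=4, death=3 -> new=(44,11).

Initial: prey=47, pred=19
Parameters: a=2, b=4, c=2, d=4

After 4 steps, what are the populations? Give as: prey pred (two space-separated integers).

Step 1: prey: 47+9-35=21; pred: 19+17-7=29
Step 2: prey: 21+4-24=1; pred: 29+12-11=30
Step 3: prey: 1+0-1=0; pred: 30+0-12=18
Step 4: prey: 0+0-0=0; pred: 18+0-7=11

Answer: 0 11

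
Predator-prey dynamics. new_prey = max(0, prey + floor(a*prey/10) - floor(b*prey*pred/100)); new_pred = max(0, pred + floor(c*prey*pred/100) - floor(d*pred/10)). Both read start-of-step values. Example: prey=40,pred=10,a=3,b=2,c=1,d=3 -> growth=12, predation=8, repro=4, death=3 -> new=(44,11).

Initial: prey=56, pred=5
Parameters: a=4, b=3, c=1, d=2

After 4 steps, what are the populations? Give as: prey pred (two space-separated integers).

Step 1: prey: 56+22-8=70; pred: 5+2-1=6
Step 2: prey: 70+28-12=86; pred: 6+4-1=9
Step 3: prey: 86+34-23=97; pred: 9+7-1=15
Step 4: prey: 97+38-43=92; pred: 15+14-3=26

Answer: 92 26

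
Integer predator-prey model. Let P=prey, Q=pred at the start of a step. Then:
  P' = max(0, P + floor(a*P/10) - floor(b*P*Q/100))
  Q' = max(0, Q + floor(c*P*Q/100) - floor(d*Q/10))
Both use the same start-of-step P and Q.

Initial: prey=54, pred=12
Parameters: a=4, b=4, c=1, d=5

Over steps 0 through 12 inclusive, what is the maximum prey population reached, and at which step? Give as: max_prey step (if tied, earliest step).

Step 1: prey: 54+21-25=50; pred: 12+6-6=12
Step 2: prey: 50+20-24=46; pred: 12+6-6=12
Step 3: prey: 46+18-22=42; pred: 12+5-6=11
Step 4: prey: 42+16-18=40; pred: 11+4-5=10
Step 5: prey: 40+16-16=40; pred: 10+4-5=9
Step 6: prey: 40+16-14=42; pred: 9+3-4=8
Step 7: prey: 42+16-13=45; pred: 8+3-4=7
Step 8: prey: 45+18-12=51; pred: 7+3-3=7
Step 9: prey: 51+20-14=57; pred: 7+3-3=7
Step 10: prey: 57+22-15=64; pred: 7+3-3=7
Step 11: prey: 64+25-17=72; pred: 7+4-3=8
Step 12: prey: 72+28-23=77; pred: 8+5-4=9
Max prey = 77 at step 12

Answer: 77 12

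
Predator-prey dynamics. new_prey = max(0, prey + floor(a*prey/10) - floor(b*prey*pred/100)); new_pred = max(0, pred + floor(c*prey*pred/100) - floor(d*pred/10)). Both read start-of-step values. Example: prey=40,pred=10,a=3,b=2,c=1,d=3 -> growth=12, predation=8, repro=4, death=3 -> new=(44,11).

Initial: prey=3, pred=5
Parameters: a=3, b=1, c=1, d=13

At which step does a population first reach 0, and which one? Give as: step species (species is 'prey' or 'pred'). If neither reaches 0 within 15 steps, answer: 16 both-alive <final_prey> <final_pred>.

Step 1: prey: 3+0-0=3; pred: 5+0-6=0
First extinction: pred at step 1

Answer: 1 pred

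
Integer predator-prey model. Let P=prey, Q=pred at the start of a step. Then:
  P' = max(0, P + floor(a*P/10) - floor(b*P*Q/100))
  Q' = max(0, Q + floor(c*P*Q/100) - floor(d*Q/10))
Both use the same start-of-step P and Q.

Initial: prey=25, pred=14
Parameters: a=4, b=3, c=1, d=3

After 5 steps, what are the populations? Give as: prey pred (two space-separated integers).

Step 1: prey: 25+10-10=25; pred: 14+3-4=13
Step 2: prey: 25+10-9=26; pred: 13+3-3=13
Step 3: prey: 26+10-10=26; pred: 13+3-3=13
Step 4: prey: 26+10-10=26; pred: 13+3-3=13
Step 5: prey: 26+10-10=26; pred: 13+3-3=13

Answer: 26 13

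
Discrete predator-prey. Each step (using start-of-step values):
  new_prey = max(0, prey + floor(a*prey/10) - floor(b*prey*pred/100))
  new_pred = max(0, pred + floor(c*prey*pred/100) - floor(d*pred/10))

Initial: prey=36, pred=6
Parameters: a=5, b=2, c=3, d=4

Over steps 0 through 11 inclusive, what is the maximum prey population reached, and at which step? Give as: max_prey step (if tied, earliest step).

Step 1: prey: 36+18-4=50; pred: 6+6-2=10
Step 2: prey: 50+25-10=65; pred: 10+15-4=21
Step 3: prey: 65+32-27=70; pred: 21+40-8=53
Step 4: prey: 70+35-74=31; pred: 53+111-21=143
Step 5: prey: 31+15-88=0; pred: 143+132-57=218
Step 6: prey: 0+0-0=0; pred: 218+0-87=131
Step 7: prey: 0+0-0=0; pred: 131+0-52=79
Step 8: prey: 0+0-0=0; pred: 79+0-31=48
Step 9: prey: 0+0-0=0; pred: 48+0-19=29
Step 10: prey: 0+0-0=0; pred: 29+0-11=18
Step 11: prey: 0+0-0=0; pred: 18+0-7=11
Max prey = 70 at step 3

Answer: 70 3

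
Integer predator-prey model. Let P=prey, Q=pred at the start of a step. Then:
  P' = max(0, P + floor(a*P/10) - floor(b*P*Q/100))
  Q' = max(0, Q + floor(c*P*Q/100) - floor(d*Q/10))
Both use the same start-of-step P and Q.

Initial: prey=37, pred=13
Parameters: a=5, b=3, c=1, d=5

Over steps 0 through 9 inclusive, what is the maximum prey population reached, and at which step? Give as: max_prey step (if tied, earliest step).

Step 1: prey: 37+18-14=41; pred: 13+4-6=11
Step 2: prey: 41+20-13=48; pred: 11+4-5=10
Step 3: prey: 48+24-14=58; pred: 10+4-5=9
Step 4: prey: 58+29-15=72; pred: 9+5-4=10
Step 5: prey: 72+36-21=87; pred: 10+7-5=12
Step 6: prey: 87+43-31=99; pred: 12+10-6=16
Step 7: prey: 99+49-47=101; pred: 16+15-8=23
Step 8: prey: 101+50-69=82; pred: 23+23-11=35
Step 9: prey: 82+41-86=37; pred: 35+28-17=46
Max prey = 101 at step 7

Answer: 101 7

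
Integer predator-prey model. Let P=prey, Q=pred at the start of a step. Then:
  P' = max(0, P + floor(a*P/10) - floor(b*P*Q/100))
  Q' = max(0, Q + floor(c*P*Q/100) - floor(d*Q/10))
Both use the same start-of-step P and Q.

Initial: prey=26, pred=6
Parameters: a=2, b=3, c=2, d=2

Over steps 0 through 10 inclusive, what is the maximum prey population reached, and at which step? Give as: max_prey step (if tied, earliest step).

Step 1: prey: 26+5-4=27; pred: 6+3-1=8
Step 2: prey: 27+5-6=26; pred: 8+4-1=11
Step 3: prey: 26+5-8=23; pred: 11+5-2=14
Step 4: prey: 23+4-9=18; pred: 14+6-2=18
Step 5: prey: 18+3-9=12; pred: 18+6-3=21
Step 6: prey: 12+2-7=7; pred: 21+5-4=22
Step 7: prey: 7+1-4=4; pred: 22+3-4=21
Step 8: prey: 4+0-2=2; pred: 21+1-4=18
Step 9: prey: 2+0-1=1; pred: 18+0-3=15
Step 10: prey: 1+0-0=1; pred: 15+0-3=12
Max prey = 27 at step 1

Answer: 27 1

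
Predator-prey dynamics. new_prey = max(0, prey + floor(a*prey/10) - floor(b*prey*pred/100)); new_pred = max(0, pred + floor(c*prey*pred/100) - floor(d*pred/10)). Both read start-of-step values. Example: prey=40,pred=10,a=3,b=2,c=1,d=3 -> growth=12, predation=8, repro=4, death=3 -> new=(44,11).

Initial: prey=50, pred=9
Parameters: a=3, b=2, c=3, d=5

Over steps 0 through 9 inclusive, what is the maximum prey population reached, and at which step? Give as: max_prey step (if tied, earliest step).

Answer: 56 1

Derivation:
Step 1: prey: 50+15-9=56; pred: 9+13-4=18
Step 2: prey: 56+16-20=52; pred: 18+30-9=39
Step 3: prey: 52+15-40=27; pred: 39+60-19=80
Step 4: prey: 27+8-43=0; pred: 80+64-40=104
Step 5: prey: 0+0-0=0; pred: 104+0-52=52
Step 6: prey: 0+0-0=0; pred: 52+0-26=26
Step 7: prey: 0+0-0=0; pred: 26+0-13=13
Step 8: prey: 0+0-0=0; pred: 13+0-6=7
Step 9: prey: 0+0-0=0; pred: 7+0-3=4
Max prey = 56 at step 1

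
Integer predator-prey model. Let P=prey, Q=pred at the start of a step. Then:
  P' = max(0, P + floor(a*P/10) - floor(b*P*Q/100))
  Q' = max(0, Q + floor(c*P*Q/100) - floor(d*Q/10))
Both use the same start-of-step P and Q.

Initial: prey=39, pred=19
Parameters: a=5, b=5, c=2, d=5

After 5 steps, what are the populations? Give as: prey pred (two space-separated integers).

Step 1: prey: 39+19-37=21; pred: 19+14-9=24
Step 2: prey: 21+10-25=6; pred: 24+10-12=22
Step 3: prey: 6+3-6=3; pred: 22+2-11=13
Step 4: prey: 3+1-1=3; pred: 13+0-6=7
Step 5: prey: 3+1-1=3; pred: 7+0-3=4

Answer: 3 4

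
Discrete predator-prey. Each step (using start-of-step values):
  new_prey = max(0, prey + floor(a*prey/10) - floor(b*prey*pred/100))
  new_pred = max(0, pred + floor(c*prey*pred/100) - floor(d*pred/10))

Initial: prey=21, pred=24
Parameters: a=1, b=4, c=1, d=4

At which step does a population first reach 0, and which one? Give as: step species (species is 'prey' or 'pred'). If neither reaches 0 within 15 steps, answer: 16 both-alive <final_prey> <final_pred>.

Step 1: prey: 21+2-20=3; pred: 24+5-9=20
Step 2: prey: 3+0-2=1; pred: 20+0-8=12
Step 3: prey: 1+0-0=1; pred: 12+0-4=8
Step 4: prey: 1+0-0=1; pred: 8+0-3=5
Step 5: prey: 1+0-0=1; pred: 5+0-2=3
Step 6: prey: 1+0-0=1; pred: 3+0-1=2
Step 7: prey: 1+0-0=1; pred: 2+0-0=2
Steps 8-15: state stable at prey=1, pred=2 (no change)
No extinction within 15 steps

Answer: 16 both-alive 1 2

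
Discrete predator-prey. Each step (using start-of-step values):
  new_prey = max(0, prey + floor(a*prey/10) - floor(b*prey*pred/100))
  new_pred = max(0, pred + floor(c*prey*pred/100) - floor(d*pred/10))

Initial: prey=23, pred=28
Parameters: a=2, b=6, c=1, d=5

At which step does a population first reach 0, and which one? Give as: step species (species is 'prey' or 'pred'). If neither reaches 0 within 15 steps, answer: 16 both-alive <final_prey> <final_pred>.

Step 1: prey: 23+4-38=0; pred: 28+6-14=20
First extinction: prey at step 1

Answer: 1 prey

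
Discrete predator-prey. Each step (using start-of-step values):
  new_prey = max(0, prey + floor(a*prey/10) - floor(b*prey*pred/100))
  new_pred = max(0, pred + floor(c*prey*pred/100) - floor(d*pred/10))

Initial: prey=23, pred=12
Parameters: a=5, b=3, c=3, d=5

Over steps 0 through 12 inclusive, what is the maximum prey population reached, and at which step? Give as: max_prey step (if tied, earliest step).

Step 1: prey: 23+11-8=26; pred: 12+8-6=14
Step 2: prey: 26+13-10=29; pred: 14+10-7=17
Step 3: prey: 29+14-14=29; pred: 17+14-8=23
Step 4: prey: 29+14-20=23; pred: 23+20-11=32
Step 5: prey: 23+11-22=12; pred: 32+22-16=38
Step 6: prey: 12+6-13=5; pred: 38+13-19=32
Step 7: prey: 5+2-4=3; pred: 32+4-16=20
Step 8: prey: 3+1-1=3; pred: 20+1-10=11
Step 9: prey: 3+1-0=4; pred: 11+0-5=6
Step 10: prey: 4+2-0=6; pred: 6+0-3=3
Step 11: prey: 6+3-0=9; pred: 3+0-1=2
Step 12: prey: 9+4-0=13; pred: 2+0-1=1
Max prey = 29 at step 2

Answer: 29 2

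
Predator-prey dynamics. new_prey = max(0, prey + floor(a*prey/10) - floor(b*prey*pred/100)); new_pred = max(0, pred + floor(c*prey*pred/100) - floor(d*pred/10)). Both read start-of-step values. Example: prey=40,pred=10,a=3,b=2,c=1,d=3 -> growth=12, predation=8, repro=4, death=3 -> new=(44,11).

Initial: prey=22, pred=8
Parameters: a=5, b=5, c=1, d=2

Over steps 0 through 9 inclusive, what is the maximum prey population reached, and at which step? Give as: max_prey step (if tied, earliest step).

Step 1: prey: 22+11-8=25; pred: 8+1-1=8
Step 2: prey: 25+12-10=27; pred: 8+2-1=9
Step 3: prey: 27+13-12=28; pred: 9+2-1=10
Step 4: prey: 28+14-14=28; pred: 10+2-2=10
Step 5: prey: 28+14-14=28; pred: 10+2-2=10
Step 6: prey: 28+14-14=28; pred: 10+2-2=10
Step 7: prey: 28+14-14=28; pred: 10+2-2=10
Step 8: prey: 28+14-14=28; pred: 10+2-2=10
Step 9: prey: 28+14-14=28; pred: 10+2-2=10
Max prey = 28 at step 3

Answer: 28 3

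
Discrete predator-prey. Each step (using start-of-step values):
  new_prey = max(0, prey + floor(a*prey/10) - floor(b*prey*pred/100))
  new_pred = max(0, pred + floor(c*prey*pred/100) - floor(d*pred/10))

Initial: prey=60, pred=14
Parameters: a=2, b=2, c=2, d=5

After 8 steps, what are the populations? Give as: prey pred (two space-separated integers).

Step 1: prey: 60+12-16=56; pred: 14+16-7=23
Step 2: prey: 56+11-25=42; pred: 23+25-11=37
Step 3: prey: 42+8-31=19; pred: 37+31-18=50
Step 4: prey: 19+3-19=3; pred: 50+19-25=44
Step 5: prey: 3+0-2=1; pred: 44+2-22=24
Step 6: prey: 1+0-0=1; pred: 24+0-12=12
Step 7: prey: 1+0-0=1; pred: 12+0-6=6
Step 8: prey: 1+0-0=1; pred: 6+0-3=3

Answer: 1 3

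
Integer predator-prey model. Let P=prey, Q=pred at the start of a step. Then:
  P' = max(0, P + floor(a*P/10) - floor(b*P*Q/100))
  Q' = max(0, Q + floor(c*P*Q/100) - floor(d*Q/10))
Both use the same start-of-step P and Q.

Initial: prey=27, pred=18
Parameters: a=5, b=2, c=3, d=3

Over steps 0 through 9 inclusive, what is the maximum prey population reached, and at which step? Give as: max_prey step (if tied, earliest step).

Answer: 31 1

Derivation:
Step 1: prey: 27+13-9=31; pred: 18+14-5=27
Step 2: prey: 31+15-16=30; pred: 27+25-8=44
Step 3: prey: 30+15-26=19; pred: 44+39-13=70
Step 4: prey: 19+9-26=2; pred: 70+39-21=88
Step 5: prey: 2+1-3=0; pred: 88+5-26=67
Step 6: prey: 0+0-0=0; pred: 67+0-20=47
Step 7: prey: 0+0-0=0; pred: 47+0-14=33
Step 8: prey: 0+0-0=0; pred: 33+0-9=24
Step 9: prey: 0+0-0=0; pred: 24+0-7=17
Max prey = 31 at step 1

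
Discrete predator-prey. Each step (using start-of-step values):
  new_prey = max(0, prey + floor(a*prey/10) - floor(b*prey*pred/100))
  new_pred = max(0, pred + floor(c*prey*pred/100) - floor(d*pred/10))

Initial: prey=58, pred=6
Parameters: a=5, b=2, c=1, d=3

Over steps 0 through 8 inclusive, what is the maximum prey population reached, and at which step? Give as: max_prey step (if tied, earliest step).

Step 1: prey: 58+29-6=81; pred: 6+3-1=8
Step 2: prey: 81+40-12=109; pred: 8+6-2=12
Step 3: prey: 109+54-26=137; pred: 12+13-3=22
Step 4: prey: 137+68-60=145; pred: 22+30-6=46
Step 5: prey: 145+72-133=84; pred: 46+66-13=99
Step 6: prey: 84+42-166=0; pred: 99+83-29=153
Step 7: prey: 0+0-0=0; pred: 153+0-45=108
Step 8: prey: 0+0-0=0; pred: 108+0-32=76
Max prey = 145 at step 4

Answer: 145 4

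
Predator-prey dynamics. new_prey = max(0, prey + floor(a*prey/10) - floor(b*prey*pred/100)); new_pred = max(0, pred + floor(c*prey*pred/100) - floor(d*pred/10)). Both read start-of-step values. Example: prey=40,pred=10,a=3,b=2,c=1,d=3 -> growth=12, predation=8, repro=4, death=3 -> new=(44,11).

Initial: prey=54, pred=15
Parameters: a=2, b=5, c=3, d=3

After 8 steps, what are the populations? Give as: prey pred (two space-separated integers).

Answer: 0 7

Derivation:
Step 1: prey: 54+10-40=24; pred: 15+24-4=35
Step 2: prey: 24+4-42=0; pred: 35+25-10=50
Step 3: prey: 0+0-0=0; pred: 50+0-15=35
Step 4: prey: 0+0-0=0; pred: 35+0-10=25
Step 5: prey: 0+0-0=0; pred: 25+0-7=18
Step 6: prey: 0+0-0=0; pred: 18+0-5=13
Step 7: prey: 0+0-0=0; pred: 13+0-3=10
Step 8: prey: 0+0-0=0; pred: 10+0-3=7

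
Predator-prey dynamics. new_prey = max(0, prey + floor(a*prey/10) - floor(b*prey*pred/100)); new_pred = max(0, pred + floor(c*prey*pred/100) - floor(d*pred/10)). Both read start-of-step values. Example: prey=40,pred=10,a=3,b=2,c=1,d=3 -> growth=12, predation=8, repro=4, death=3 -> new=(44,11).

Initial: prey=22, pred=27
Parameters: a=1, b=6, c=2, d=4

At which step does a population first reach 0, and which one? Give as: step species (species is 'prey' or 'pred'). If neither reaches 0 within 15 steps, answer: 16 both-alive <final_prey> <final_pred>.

Answer: 1 prey

Derivation:
Step 1: prey: 22+2-35=0; pred: 27+11-10=28
First extinction: prey at step 1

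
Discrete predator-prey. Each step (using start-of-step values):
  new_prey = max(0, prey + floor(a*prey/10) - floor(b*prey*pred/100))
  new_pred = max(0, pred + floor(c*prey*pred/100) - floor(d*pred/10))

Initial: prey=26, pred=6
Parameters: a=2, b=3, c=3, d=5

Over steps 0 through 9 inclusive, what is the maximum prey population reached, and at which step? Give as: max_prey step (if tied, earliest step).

Step 1: prey: 26+5-4=27; pred: 6+4-3=7
Step 2: prey: 27+5-5=27; pred: 7+5-3=9
Step 3: prey: 27+5-7=25; pred: 9+7-4=12
Step 4: prey: 25+5-9=21; pred: 12+9-6=15
Step 5: prey: 21+4-9=16; pred: 15+9-7=17
Step 6: prey: 16+3-8=11; pred: 17+8-8=17
Step 7: prey: 11+2-5=8; pred: 17+5-8=14
Step 8: prey: 8+1-3=6; pred: 14+3-7=10
Step 9: prey: 6+1-1=6; pred: 10+1-5=6
Max prey = 27 at step 1

Answer: 27 1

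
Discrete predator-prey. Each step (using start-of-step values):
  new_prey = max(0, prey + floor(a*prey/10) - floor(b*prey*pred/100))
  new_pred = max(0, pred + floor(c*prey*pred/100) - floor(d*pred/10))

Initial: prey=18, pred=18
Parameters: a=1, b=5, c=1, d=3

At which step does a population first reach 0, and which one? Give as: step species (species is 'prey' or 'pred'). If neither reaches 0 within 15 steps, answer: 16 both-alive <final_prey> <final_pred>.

Step 1: prey: 18+1-16=3; pred: 18+3-5=16
Step 2: prey: 3+0-2=1; pred: 16+0-4=12
Step 3: prey: 1+0-0=1; pred: 12+0-3=9
Step 4: prey: 1+0-0=1; pred: 9+0-2=7
Step 5: prey: 1+0-0=1; pred: 7+0-2=5
Step 6: prey: 1+0-0=1; pred: 5+0-1=4
Step 7: prey: 1+0-0=1; pred: 4+0-1=3
Step 8: prey: 1+0-0=1; pred: 3+0-0=3
Steps 9-15: state stable at prey=1, pred=3 (no change)
No extinction within 15 steps

Answer: 16 both-alive 1 3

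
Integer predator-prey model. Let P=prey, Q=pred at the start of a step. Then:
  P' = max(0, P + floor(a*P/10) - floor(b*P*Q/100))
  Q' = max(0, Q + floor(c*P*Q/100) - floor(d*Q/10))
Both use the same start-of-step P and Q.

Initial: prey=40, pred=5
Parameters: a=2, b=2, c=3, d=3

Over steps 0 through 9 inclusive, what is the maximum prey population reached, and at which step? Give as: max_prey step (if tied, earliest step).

Step 1: prey: 40+8-4=44; pred: 5+6-1=10
Step 2: prey: 44+8-8=44; pred: 10+13-3=20
Step 3: prey: 44+8-17=35; pred: 20+26-6=40
Step 4: prey: 35+7-28=14; pred: 40+42-12=70
Step 5: prey: 14+2-19=0; pred: 70+29-21=78
Step 6: prey: 0+0-0=0; pred: 78+0-23=55
Step 7: prey: 0+0-0=0; pred: 55+0-16=39
Step 8: prey: 0+0-0=0; pred: 39+0-11=28
Step 9: prey: 0+0-0=0; pred: 28+0-8=20
Max prey = 44 at step 1

Answer: 44 1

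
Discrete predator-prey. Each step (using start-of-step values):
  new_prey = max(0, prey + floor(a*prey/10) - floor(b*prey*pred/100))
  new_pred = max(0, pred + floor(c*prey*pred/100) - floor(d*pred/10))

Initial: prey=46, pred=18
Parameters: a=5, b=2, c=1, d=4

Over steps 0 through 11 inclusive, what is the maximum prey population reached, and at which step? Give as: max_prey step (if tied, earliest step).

Answer: 63 3

Derivation:
Step 1: prey: 46+23-16=53; pred: 18+8-7=19
Step 2: prey: 53+26-20=59; pred: 19+10-7=22
Step 3: prey: 59+29-25=63; pred: 22+12-8=26
Step 4: prey: 63+31-32=62; pred: 26+16-10=32
Step 5: prey: 62+31-39=54; pred: 32+19-12=39
Step 6: prey: 54+27-42=39; pred: 39+21-15=45
Step 7: prey: 39+19-35=23; pred: 45+17-18=44
Step 8: prey: 23+11-20=14; pred: 44+10-17=37
Step 9: prey: 14+7-10=11; pred: 37+5-14=28
Step 10: prey: 11+5-6=10; pred: 28+3-11=20
Step 11: prey: 10+5-4=11; pred: 20+2-8=14
Max prey = 63 at step 3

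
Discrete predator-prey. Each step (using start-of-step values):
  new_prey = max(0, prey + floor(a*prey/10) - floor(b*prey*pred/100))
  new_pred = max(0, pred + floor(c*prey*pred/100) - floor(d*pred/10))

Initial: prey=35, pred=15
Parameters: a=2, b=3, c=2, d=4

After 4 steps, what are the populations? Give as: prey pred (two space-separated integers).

Step 1: prey: 35+7-15=27; pred: 15+10-6=19
Step 2: prey: 27+5-15=17; pred: 19+10-7=22
Step 3: prey: 17+3-11=9; pred: 22+7-8=21
Step 4: prey: 9+1-5=5; pred: 21+3-8=16

Answer: 5 16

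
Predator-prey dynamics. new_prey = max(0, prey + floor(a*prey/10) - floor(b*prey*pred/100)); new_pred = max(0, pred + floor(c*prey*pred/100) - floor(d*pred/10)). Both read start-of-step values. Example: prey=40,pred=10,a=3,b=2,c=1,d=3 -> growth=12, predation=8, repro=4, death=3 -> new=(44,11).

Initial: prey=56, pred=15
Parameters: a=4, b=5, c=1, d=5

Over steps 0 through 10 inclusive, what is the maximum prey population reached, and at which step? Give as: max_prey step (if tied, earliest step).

Answer: 66 10

Derivation:
Step 1: prey: 56+22-42=36; pred: 15+8-7=16
Step 2: prey: 36+14-28=22; pred: 16+5-8=13
Step 3: prey: 22+8-14=16; pred: 13+2-6=9
Step 4: prey: 16+6-7=15; pred: 9+1-4=6
Step 5: prey: 15+6-4=17; pred: 6+0-3=3
Step 6: prey: 17+6-2=21; pred: 3+0-1=2
Step 7: prey: 21+8-2=27; pred: 2+0-1=1
Step 8: prey: 27+10-1=36; pred: 1+0-0=1
Step 9: prey: 36+14-1=49; pred: 1+0-0=1
Step 10: prey: 49+19-2=66; pred: 1+0-0=1
Max prey = 66 at step 10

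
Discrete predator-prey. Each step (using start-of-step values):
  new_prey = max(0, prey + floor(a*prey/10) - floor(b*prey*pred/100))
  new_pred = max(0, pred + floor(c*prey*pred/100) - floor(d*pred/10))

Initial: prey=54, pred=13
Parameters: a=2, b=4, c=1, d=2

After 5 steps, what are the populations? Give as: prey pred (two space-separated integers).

Answer: 1 14

Derivation:
Step 1: prey: 54+10-28=36; pred: 13+7-2=18
Step 2: prey: 36+7-25=18; pred: 18+6-3=21
Step 3: prey: 18+3-15=6; pred: 21+3-4=20
Step 4: prey: 6+1-4=3; pred: 20+1-4=17
Step 5: prey: 3+0-2=1; pred: 17+0-3=14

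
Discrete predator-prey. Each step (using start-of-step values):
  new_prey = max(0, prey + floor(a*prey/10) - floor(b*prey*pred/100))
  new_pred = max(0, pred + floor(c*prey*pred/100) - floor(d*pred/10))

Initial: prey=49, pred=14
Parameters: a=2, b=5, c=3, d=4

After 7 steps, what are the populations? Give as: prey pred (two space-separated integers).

Step 1: prey: 49+9-34=24; pred: 14+20-5=29
Step 2: prey: 24+4-34=0; pred: 29+20-11=38
Step 3: prey: 0+0-0=0; pred: 38+0-15=23
Step 4: prey: 0+0-0=0; pred: 23+0-9=14
Step 5: prey: 0+0-0=0; pred: 14+0-5=9
Step 6: prey: 0+0-0=0; pred: 9+0-3=6
Step 7: prey: 0+0-0=0; pred: 6+0-2=4

Answer: 0 4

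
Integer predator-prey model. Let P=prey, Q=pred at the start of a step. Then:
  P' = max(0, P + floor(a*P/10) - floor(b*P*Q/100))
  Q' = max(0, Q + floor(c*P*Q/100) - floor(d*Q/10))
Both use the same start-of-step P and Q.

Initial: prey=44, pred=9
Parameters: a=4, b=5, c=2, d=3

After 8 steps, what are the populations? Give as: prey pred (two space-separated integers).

Step 1: prey: 44+17-19=42; pred: 9+7-2=14
Step 2: prey: 42+16-29=29; pred: 14+11-4=21
Step 3: prey: 29+11-30=10; pred: 21+12-6=27
Step 4: prey: 10+4-13=1; pred: 27+5-8=24
Step 5: prey: 1+0-1=0; pred: 24+0-7=17
Step 6: prey: 0+0-0=0; pred: 17+0-5=12
Step 7: prey: 0+0-0=0; pred: 12+0-3=9
Step 8: prey: 0+0-0=0; pred: 9+0-2=7

Answer: 0 7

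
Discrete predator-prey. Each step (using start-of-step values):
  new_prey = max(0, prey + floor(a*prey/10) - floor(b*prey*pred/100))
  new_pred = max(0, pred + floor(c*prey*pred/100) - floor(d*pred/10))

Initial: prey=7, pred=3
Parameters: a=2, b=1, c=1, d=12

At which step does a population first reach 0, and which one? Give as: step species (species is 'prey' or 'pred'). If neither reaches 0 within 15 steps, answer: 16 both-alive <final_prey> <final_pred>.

Answer: 1 pred

Derivation:
Step 1: prey: 7+1-0=8; pred: 3+0-3=0
First extinction: pred at step 1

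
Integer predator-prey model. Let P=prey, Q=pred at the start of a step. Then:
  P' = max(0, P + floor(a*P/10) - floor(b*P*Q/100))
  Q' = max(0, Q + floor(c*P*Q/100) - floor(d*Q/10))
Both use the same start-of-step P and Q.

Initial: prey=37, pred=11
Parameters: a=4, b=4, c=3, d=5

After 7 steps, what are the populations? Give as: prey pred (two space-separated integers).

Answer: 1 3

Derivation:
Step 1: prey: 37+14-16=35; pred: 11+12-5=18
Step 2: prey: 35+14-25=24; pred: 18+18-9=27
Step 3: prey: 24+9-25=8; pred: 27+19-13=33
Step 4: prey: 8+3-10=1; pred: 33+7-16=24
Step 5: prey: 1+0-0=1; pred: 24+0-12=12
Step 6: prey: 1+0-0=1; pred: 12+0-6=6
Step 7: prey: 1+0-0=1; pred: 6+0-3=3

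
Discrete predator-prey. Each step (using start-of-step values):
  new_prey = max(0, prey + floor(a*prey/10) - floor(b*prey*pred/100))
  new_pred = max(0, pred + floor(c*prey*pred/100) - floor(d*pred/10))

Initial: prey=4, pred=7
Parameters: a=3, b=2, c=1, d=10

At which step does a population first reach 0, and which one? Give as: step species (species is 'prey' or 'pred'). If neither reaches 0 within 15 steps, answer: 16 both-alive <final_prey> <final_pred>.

Answer: 1 pred

Derivation:
Step 1: prey: 4+1-0=5; pred: 7+0-7=0
First extinction: pred at step 1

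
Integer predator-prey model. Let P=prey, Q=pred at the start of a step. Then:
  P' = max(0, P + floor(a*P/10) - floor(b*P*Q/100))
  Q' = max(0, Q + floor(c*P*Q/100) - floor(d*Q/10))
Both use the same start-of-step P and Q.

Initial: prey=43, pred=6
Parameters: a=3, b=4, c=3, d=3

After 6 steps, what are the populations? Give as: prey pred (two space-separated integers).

Answer: 0 24

Derivation:
Step 1: prey: 43+12-10=45; pred: 6+7-1=12
Step 2: prey: 45+13-21=37; pred: 12+16-3=25
Step 3: prey: 37+11-37=11; pred: 25+27-7=45
Step 4: prey: 11+3-19=0; pred: 45+14-13=46
Step 5: prey: 0+0-0=0; pred: 46+0-13=33
Step 6: prey: 0+0-0=0; pred: 33+0-9=24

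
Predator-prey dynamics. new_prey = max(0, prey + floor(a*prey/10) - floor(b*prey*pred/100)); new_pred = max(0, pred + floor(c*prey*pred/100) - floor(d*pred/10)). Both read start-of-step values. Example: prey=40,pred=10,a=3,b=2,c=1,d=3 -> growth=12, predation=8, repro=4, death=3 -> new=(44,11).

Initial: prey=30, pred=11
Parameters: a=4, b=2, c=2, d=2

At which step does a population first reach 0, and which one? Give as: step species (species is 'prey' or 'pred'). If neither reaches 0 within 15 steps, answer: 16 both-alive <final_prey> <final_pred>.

Step 1: prey: 30+12-6=36; pred: 11+6-2=15
Step 2: prey: 36+14-10=40; pred: 15+10-3=22
Step 3: prey: 40+16-17=39; pred: 22+17-4=35
Step 4: prey: 39+15-27=27; pred: 35+27-7=55
Step 5: prey: 27+10-29=8; pred: 55+29-11=73
Step 6: prey: 8+3-11=0; pred: 73+11-14=70
First extinction: prey at step 6

Answer: 6 prey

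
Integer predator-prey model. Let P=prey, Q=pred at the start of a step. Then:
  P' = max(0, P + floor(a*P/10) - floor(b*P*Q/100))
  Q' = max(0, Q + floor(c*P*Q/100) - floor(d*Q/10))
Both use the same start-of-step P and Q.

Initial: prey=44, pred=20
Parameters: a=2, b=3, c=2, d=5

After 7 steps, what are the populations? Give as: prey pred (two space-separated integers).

Step 1: prey: 44+8-26=26; pred: 20+17-10=27
Step 2: prey: 26+5-21=10; pred: 27+14-13=28
Step 3: prey: 10+2-8=4; pred: 28+5-14=19
Step 4: prey: 4+0-2=2; pred: 19+1-9=11
Step 5: prey: 2+0-0=2; pred: 11+0-5=6
Step 6: prey: 2+0-0=2; pred: 6+0-3=3
Step 7: prey: 2+0-0=2; pred: 3+0-1=2

Answer: 2 2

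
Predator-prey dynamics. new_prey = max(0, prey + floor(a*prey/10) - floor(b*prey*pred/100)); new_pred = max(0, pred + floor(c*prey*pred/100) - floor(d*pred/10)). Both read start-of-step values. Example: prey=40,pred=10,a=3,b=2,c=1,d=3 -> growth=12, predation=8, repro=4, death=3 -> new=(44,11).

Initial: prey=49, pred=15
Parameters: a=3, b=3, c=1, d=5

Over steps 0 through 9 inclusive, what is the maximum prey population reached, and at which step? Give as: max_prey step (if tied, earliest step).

Answer: 52 9

Derivation:
Step 1: prey: 49+14-22=41; pred: 15+7-7=15
Step 2: prey: 41+12-18=35; pred: 15+6-7=14
Step 3: prey: 35+10-14=31; pred: 14+4-7=11
Step 4: prey: 31+9-10=30; pred: 11+3-5=9
Step 5: prey: 30+9-8=31; pred: 9+2-4=7
Step 6: prey: 31+9-6=34; pred: 7+2-3=6
Step 7: prey: 34+10-6=38; pred: 6+2-3=5
Step 8: prey: 38+11-5=44; pred: 5+1-2=4
Step 9: prey: 44+13-5=52; pred: 4+1-2=3
Max prey = 52 at step 9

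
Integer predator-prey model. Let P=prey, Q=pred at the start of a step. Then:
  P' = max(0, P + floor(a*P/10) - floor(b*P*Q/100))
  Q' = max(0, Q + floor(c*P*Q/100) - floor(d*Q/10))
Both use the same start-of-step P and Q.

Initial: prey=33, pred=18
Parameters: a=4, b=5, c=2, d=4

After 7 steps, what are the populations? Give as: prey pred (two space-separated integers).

Answer: 1 3

Derivation:
Step 1: prey: 33+13-29=17; pred: 18+11-7=22
Step 2: prey: 17+6-18=5; pred: 22+7-8=21
Step 3: prey: 5+2-5=2; pred: 21+2-8=15
Step 4: prey: 2+0-1=1; pred: 15+0-6=9
Step 5: prey: 1+0-0=1; pred: 9+0-3=6
Step 6: prey: 1+0-0=1; pred: 6+0-2=4
Step 7: prey: 1+0-0=1; pred: 4+0-1=3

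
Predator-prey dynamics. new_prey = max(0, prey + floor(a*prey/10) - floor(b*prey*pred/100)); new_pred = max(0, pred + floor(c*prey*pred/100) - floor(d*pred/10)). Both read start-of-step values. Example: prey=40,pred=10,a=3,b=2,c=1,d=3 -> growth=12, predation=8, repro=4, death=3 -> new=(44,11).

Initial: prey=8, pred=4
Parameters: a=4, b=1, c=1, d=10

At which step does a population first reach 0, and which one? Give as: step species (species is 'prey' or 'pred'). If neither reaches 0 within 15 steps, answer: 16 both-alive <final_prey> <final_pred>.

Answer: 1 pred

Derivation:
Step 1: prey: 8+3-0=11; pred: 4+0-4=0
First extinction: pred at step 1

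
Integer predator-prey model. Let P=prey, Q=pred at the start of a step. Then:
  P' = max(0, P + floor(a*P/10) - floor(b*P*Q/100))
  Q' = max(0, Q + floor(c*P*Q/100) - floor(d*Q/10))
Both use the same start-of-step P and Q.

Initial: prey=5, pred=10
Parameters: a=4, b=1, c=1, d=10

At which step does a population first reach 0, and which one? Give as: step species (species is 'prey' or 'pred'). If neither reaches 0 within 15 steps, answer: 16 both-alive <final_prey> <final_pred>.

Step 1: prey: 5+2-0=7; pred: 10+0-10=0
First extinction: pred at step 1

Answer: 1 pred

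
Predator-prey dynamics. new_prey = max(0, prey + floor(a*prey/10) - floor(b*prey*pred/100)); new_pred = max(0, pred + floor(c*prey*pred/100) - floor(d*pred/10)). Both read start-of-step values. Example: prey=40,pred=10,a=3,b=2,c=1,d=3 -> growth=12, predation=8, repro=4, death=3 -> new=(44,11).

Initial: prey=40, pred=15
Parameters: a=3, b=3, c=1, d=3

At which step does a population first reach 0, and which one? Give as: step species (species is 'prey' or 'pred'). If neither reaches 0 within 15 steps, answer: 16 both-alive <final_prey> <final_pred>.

Step 1: prey: 40+12-18=34; pred: 15+6-4=17
Step 2: prey: 34+10-17=27; pred: 17+5-5=17
Step 3: prey: 27+8-13=22; pred: 17+4-5=16
Step 4: prey: 22+6-10=18; pred: 16+3-4=15
Step 5: prey: 18+5-8=15; pred: 15+2-4=13
Step 6: prey: 15+4-5=14; pred: 13+1-3=11
Step 7: prey: 14+4-4=14; pred: 11+1-3=9
Step 8: prey: 14+4-3=15; pred: 9+1-2=8
Step 9: prey: 15+4-3=16; pred: 8+1-2=7
Step 10: prey: 16+4-3=17; pred: 7+1-2=6
Step 11: prey: 17+5-3=19; pred: 6+1-1=6
Step 12: prey: 19+5-3=21; pred: 6+1-1=6
Step 13: prey: 21+6-3=24; pred: 6+1-1=6
Step 14: prey: 24+7-4=27; pred: 6+1-1=6
Step 15: prey: 27+8-4=31; pred: 6+1-1=6
No extinction within 15 steps

Answer: 16 both-alive 31 6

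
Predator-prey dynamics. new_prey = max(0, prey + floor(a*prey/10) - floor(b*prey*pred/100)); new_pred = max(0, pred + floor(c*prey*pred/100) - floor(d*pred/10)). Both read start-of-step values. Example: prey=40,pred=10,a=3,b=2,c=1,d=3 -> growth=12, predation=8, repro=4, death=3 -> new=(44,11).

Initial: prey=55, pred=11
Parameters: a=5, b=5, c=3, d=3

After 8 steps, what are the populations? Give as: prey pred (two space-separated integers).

Answer: 0 12

Derivation:
Step 1: prey: 55+27-30=52; pred: 11+18-3=26
Step 2: prey: 52+26-67=11; pred: 26+40-7=59
Step 3: prey: 11+5-32=0; pred: 59+19-17=61
Step 4: prey: 0+0-0=0; pred: 61+0-18=43
Step 5: prey: 0+0-0=0; pred: 43+0-12=31
Step 6: prey: 0+0-0=0; pred: 31+0-9=22
Step 7: prey: 0+0-0=0; pred: 22+0-6=16
Step 8: prey: 0+0-0=0; pred: 16+0-4=12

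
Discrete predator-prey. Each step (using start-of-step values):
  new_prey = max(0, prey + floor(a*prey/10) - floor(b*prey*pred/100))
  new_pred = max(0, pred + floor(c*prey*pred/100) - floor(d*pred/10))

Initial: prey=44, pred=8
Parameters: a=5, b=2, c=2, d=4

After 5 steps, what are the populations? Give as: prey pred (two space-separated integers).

Answer: 0 152

Derivation:
Step 1: prey: 44+22-7=59; pred: 8+7-3=12
Step 2: prey: 59+29-14=74; pred: 12+14-4=22
Step 3: prey: 74+37-32=79; pred: 22+32-8=46
Step 4: prey: 79+39-72=46; pred: 46+72-18=100
Step 5: prey: 46+23-92=0; pred: 100+92-40=152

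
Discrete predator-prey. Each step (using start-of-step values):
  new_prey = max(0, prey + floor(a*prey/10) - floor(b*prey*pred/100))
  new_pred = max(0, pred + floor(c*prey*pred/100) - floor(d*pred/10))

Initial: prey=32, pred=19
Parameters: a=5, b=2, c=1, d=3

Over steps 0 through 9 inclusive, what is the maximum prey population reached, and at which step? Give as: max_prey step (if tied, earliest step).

Answer: 46 4

Derivation:
Step 1: prey: 32+16-12=36; pred: 19+6-5=20
Step 2: prey: 36+18-14=40; pred: 20+7-6=21
Step 3: prey: 40+20-16=44; pred: 21+8-6=23
Step 4: prey: 44+22-20=46; pred: 23+10-6=27
Step 5: prey: 46+23-24=45; pred: 27+12-8=31
Step 6: prey: 45+22-27=40; pred: 31+13-9=35
Step 7: prey: 40+20-28=32; pred: 35+14-10=39
Step 8: prey: 32+16-24=24; pred: 39+12-11=40
Step 9: prey: 24+12-19=17; pred: 40+9-12=37
Max prey = 46 at step 4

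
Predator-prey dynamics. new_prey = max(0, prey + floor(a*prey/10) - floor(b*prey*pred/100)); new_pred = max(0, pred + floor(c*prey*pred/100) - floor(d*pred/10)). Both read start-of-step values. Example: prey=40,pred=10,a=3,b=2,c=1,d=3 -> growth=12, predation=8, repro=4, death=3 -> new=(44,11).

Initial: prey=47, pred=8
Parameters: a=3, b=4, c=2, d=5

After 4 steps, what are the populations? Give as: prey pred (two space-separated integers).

Answer: 13 20

Derivation:
Step 1: prey: 47+14-15=46; pred: 8+7-4=11
Step 2: prey: 46+13-20=39; pred: 11+10-5=16
Step 3: prey: 39+11-24=26; pred: 16+12-8=20
Step 4: prey: 26+7-20=13; pred: 20+10-10=20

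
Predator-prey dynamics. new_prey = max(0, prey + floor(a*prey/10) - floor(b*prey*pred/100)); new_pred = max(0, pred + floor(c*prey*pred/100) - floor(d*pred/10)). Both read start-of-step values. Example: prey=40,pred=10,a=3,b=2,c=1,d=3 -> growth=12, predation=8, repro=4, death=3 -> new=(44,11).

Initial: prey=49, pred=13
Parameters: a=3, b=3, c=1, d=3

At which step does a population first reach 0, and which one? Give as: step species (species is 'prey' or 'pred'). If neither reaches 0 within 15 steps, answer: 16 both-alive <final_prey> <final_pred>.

Step 1: prey: 49+14-19=44; pred: 13+6-3=16
Step 2: prey: 44+13-21=36; pred: 16+7-4=19
Step 3: prey: 36+10-20=26; pred: 19+6-5=20
Step 4: prey: 26+7-15=18; pred: 20+5-6=19
Step 5: prey: 18+5-10=13; pred: 19+3-5=17
Step 6: prey: 13+3-6=10; pred: 17+2-5=14
Step 7: prey: 10+3-4=9; pred: 14+1-4=11
Step 8: prey: 9+2-2=9; pred: 11+0-3=8
Step 9: prey: 9+2-2=9; pred: 8+0-2=6
Step 10: prey: 9+2-1=10; pred: 6+0-1=5
Step 11: prey: 10+3-1=12; pred: 5+0-1=4
Step 12: prey: 12+3-1=14; pred: 4+0-1=3
Step 13: prey: 14+4-1=17; pred: 3+0-0=3
Step 14: prey: 17+5-1=21; pred: 3+0-0=3
Step 15: prey: 21+6-1=26; pred: 3+0-0=3
No extinction within 15 steps

Answer: 16 both-alive 26 3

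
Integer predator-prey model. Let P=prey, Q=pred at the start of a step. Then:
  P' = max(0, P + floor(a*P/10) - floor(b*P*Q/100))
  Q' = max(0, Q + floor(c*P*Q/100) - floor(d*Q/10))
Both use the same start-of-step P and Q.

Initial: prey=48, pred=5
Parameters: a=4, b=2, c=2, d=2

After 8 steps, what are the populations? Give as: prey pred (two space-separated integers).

Answer: 0 92

Derivation:
Step 1: prey: 48+19-4=63; pred: 5+4-1=8
Step 2: prey: 63+25-10=78; pred: 8+10-1=17
Step 3: prey: 78+31-26=83; pred: 17+26-3=40
Step 4: prey: 83+33-66=50; pred: 40+66-8=98
Step 5: prey: 50+20-98=0; pred: 98+98-19=177
Step 6: prey: 0+0-0=0; pred: 177+0-35=142
Step 7: prey: 0+0-0=0; pred: 142+0-28=114
Step 8: prey: 0+0-0=0; pred: 114+0-22=92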